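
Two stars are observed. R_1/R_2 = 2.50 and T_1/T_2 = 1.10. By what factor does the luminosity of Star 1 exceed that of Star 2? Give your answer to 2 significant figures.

9.2

From the Stefan–Boltzmann law, L ∝ R²T⁴, so
L_1/L_2 = (R_1/R_2)² (T_1/T_2)⁴ = (2.50)² × (1.10)⁴ = 6.250 × 1.464 = 9.151.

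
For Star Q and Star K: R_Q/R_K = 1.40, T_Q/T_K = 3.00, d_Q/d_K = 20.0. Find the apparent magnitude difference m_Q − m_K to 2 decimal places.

1.00

L_Q/L_K = (1.40)²(3.00)⁴ = 158.8.
F_Q/F_K = (L_Q/L_K)/(d_Q/d_K)² = 158.8/400.0 = 0.3969.
m_Q − m_K = −2.5 log₁₀(0.3969) = 1.00.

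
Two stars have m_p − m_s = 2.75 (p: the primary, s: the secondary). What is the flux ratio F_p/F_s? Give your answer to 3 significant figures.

0.0794

F_p/F_s = 10^(−(m_p − m_s)/2.5) = 10^(-2.75/2.5) = 10^-1.100 = 0.07943.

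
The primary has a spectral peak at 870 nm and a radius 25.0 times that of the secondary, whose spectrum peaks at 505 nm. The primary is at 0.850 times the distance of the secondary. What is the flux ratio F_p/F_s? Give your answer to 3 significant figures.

Wien's law: T_p/T_s = λ_s/λ_p = 505/870 = 0.5805.
L_p/L_s = (R_p/R_s)²(T_p/T_s)⁴ = (25.0)²(0.5805)⁴ = 70.95.
F_p/F_s = (L_p/L_s)/(d_p/d_s)² = 70.95/(0.850)² = 98.20.

98.2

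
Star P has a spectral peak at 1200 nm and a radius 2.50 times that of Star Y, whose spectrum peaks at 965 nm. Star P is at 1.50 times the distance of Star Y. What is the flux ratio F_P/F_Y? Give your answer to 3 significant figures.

Wien's law: T_P/T_Y = λ_Y/λ_P = 965/1200 = 0.8042.
L_P/L_Y = (R_P/R_Y)²(T_P/T_Y)⁴ = (2.50)²(0.8042)⁴ = 2.614.
F_P/F_Y = (L_P/L_Y)/(d_P/d_Y)² = 2.614/(1.50)² = 1.162.

1.16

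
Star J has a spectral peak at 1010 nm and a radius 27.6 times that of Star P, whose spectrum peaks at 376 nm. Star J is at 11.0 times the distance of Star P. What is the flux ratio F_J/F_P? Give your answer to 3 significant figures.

Wien's law: T_J/T_P = λ_P/λ_J = 376/1010 = 0.3723.
L_J/L_P = (R_J/R_P)²(T_J/T_P)⁴ = (27.6)²(0.3723)⁴ = 14.63.
F_J/F_P = (L_J/L_P)/(d_J/d_P)² = 14.63/(11.0)² = 0.1209.

0.121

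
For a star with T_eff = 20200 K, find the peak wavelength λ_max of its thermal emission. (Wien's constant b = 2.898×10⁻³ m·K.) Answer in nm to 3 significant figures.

λ_max = b/T = 2.898×10⁻³ / 20200 = 1.43×10^-7 m = 143.5 nm.

143 nm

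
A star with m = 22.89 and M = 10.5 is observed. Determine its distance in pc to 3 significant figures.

m − M = 5 log₁₀(d/10 pc)
22.89 − (10.5) = 12.39 = 5 log₁₀(d/10)
d = 10 × 10^(12.39/5) = 10 × 10^2.478 = 3006 pc.

3.01×10^3 pc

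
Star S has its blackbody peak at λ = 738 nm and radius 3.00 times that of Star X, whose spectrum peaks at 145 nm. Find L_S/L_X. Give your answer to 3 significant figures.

Wien's law gives T ∝ 1/λ_max, so T_S/T_X = λ_X/λ_S = 145/738 = 0.1965.
Then L ∝ R²T⁴ gives L_S/L_X = (3.00)² × (0.1965)⁴ = 9.000 × 0.001490 = 0.01341.

0.0134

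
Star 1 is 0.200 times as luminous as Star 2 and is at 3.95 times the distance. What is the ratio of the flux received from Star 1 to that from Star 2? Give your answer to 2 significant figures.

0.013

F = L/(4πd²), so F_1/F_2 = (L_1/L_2) / (d_1/d_2)²
= 0.200 / (3.95)² = 0.200 / 15.60 = 0.01282.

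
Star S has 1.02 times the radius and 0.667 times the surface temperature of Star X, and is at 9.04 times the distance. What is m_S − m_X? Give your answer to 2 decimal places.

6.50

L_S/L_X = (1.02)²(0.667)⁴ = 0.2059.
F_S/F_X = (L_S/L_X)/(d_S/d_X)² = 0.2059/81.72 = 0.002520.
m_S − m_X = −2.5 log₁₀(0.002520) = 6.50.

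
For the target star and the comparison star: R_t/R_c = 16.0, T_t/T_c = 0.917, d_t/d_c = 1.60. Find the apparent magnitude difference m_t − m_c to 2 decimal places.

L_t/L_c = (16.0)²(0.917)⁴ = 181.0.
F_t/F_c = (L_t/L_c)/(d_t/d_c)² = 181.0/2.560 = 70.71.
m_t − m_c = −2.5 log₁₀(70.71) = -4.62.

-4.62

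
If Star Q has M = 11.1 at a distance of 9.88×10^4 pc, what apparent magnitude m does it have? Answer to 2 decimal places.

31.07

m = M + 5 log₁₀(d/10 pc) = 11.1 + 5 log₁₀(9.88×10^4/10)
  = 11.1 + 5 × 3.995 = 11.1 + 19.97 = 31.07.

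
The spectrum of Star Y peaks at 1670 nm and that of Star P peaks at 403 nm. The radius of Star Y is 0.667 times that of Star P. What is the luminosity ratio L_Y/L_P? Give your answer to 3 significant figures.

0.00151

Wien's law gives T ∝ 1/λ_max, so T_Y/T_P = λ_P/λ_Y = 403/1670 = 0.2413.
Then L ∝ R²T⁴ gives L_Y/L_P = (0.667)² × (0.2413)⁴ = 0.4449 × 0.003391 = 0.001509.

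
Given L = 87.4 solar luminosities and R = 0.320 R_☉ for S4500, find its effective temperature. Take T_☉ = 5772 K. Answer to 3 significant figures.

T/T_☉ = (L/L_☉)^(1/4) / (R/R_☉)^(1/2)
T = 5772 × (87.4)^(1/4) / √(0.320) = 5772 × 3.058 / 0.5657 = 3.120×10^4 K.

3.12×10^4 K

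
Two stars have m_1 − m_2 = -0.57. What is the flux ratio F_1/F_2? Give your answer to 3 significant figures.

F_1/F_2 = 10^(−(m_1 − m_2)/2.5) = 10^(0.57/2.5) = 10^0.228 = 1.690.

1.69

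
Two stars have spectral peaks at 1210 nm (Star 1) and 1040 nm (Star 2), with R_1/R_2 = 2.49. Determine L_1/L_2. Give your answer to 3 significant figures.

3.38

Wien's law gives T ∝ 1/λ_max, so T_1/T_2 = λ_2/λ_1 = 1040/1210 = 0.8595.
Then L ∝ R²T⁴ gives L_1/L_2 = (2.49)² × (0.8595)⁴ = 6.200 × 0.5457 = 3.384.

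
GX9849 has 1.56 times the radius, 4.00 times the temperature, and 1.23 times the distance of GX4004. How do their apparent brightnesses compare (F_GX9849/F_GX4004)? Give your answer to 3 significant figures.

412

L_GX9849/L_GX4004 = (R_GX9849/R_GX4004)²(T_GX9849/T_GX4004)⁴ = (1.56)² × (4.00)⁴ = 623.0.
F_GX9849/F_GX4004 = (L_GX9849/L_GX4004)/(d_GX9849/d_GX4004)² = 623.0 / (1.23)² = 411.8.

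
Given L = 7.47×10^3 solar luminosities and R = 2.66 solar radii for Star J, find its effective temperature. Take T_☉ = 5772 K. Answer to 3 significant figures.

T/T_☉ = (L/L_☉)^(1/4) / (R/R_☉)^(1/2)
T = 5772 × (7.47×10^3)^(1/4) / √(2.66) = 5772 × 9.297 / 1.631 = 3.290×10^4 K.

3.29×10^4 K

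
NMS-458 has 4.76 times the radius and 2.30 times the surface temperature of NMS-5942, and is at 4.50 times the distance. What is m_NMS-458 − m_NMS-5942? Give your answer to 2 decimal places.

-3.74

L_NMS-458/L_NMS-5942 = (4.76)²(2.30)⁴ = 634.1.
F_NMS-458/F_NMS-5942 = (L_NMS-458/L_NMS-5942)/(d_NMS-458/d_NMS-5942)² = 634.1/20.25 = 31.31.
m_NMS-458 − m_NMS-5942 = −2.5 log₁₀(31.31) = -3.74.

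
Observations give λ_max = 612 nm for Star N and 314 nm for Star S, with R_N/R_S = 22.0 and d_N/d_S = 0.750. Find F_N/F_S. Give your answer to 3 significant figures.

59.6

Wien's law: T_N/T_S = λ_S/λ_N = 314/612 = 0.5131.
L_N/L_S = (R_N/R_S)²(T_N/T_S)⁴ = (22.0)²(0.5131)⁴ = 33.54.
F_N/F_S = (L_N/L_S)/(d_N/d_S)² = 33.54/(0.750)² = 59.63.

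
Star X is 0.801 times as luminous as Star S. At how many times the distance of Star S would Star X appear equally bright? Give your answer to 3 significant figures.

0.895

Equal flux requires L_X/d_X² = L_S/d_S², so d_X/d_S = √(L_X/L_S)
= √(0.801) = 0.8950.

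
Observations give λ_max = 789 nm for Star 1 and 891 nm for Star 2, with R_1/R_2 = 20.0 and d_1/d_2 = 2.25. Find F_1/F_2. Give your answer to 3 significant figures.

128

Wien's law: T_1/T_2 = λ_2/λ_1 = 891/789 = 1.129.
L_1/L_2 = (R_1/R_2)²(T_1/T_2)⁴ = (20.0)²(1.129)⁴ = 650.5.
F_1/F_2 = (L_1/L_2)/(d_1/d_2)² = 650.5/(2.25)² = 128.5.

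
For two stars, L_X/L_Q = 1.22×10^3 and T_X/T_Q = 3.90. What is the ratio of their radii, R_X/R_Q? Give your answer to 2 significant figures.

2.3

L ∝ R²T⁴ gives R ∝ √L / T², so
R_X/R_Q = √(1.22×10^3) / (3.90)² = 34.93 / 15.21 = 2.296.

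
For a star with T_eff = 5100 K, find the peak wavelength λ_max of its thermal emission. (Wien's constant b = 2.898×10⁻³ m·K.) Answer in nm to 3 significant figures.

568 nm

λ_max = b/T = 2.898×10⁻³ / 5100 = 5.68×10^-7 m = 568.2 nm.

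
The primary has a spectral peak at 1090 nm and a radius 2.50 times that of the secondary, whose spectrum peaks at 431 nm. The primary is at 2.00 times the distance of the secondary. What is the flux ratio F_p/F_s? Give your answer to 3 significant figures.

Wien's law: T_p/T_s = λ_s/λ_p = 431/1090 = 0.3954.
L_p/L_s = (R_p/R_s)²(T_p/T_s)⁴ = (2.50)²(0.3954)⁴ = 0.1528.
F_p/F_s = (L_p/L_s)/(d_p/d_s)² = 0.1528/(2.00)² = 0.03820.

0.0382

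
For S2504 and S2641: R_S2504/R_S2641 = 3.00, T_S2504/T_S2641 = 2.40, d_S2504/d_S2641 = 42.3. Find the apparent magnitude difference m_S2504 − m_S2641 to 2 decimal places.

L_S2504/L_S2641 = (3.00)²(2.40)⁴ = 298.6.
F_S2504/F_S2641 = (L_S2504/L_S2641)/(d_S2504/d_S2641)² = 298.6/1789 = 0.1669.
m_S2504 − m_S2641 = −2.5 log₁₀(0.1669) = 1.94.

1.94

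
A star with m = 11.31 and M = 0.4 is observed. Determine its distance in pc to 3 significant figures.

m − M = 5 log₁₀(d/10 pc)
11.31 − (0.4) = 10.91 = 5 log₁₀(d/10)
d = 10 × 10^(10.91/5) = 10 × 10^2.182 = 1521 pc.

1.52×10^3 pc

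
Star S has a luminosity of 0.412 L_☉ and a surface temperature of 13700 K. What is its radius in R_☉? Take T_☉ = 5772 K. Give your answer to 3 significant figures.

0.114 R_☉

R/R_☉ = √(L/L_☉) / (T/T_☉)² = √(0.412) / (2.374)²
       = 0.6419 / 5.634 = 0.1139.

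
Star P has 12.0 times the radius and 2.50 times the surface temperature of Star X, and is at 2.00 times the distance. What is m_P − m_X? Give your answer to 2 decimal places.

-7.87

L_P/L_X = (12.0)²(2.50)⁴ = 5625.
F_P/F_X = (L_P/L_X)/(d_P/d_X)² = 5625/4.000 = 1406.
m_P − m_X = −2.5 log₁₀(1406) = -7.87.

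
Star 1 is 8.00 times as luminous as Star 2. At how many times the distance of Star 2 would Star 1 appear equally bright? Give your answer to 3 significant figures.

2.83

Equal flux requires L_1/d_1² = L_2/d_2², so d_1/d_2 = √(L_1/L_2)
= √(8.00) = 2.828.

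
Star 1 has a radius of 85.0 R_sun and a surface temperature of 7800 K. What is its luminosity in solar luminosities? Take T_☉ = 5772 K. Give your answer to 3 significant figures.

L/L_☉ = (R/R_☉)² (T/T_☉)⁴ = (85.0)² × (7800/5772)⁴
       = 7225 × (1.351)⁴ = 7225 × 3.335 = 2.409×10^4.

2.41×10^4 solar luminosities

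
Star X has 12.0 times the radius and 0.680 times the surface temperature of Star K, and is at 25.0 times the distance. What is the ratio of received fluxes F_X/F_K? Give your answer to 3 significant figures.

0.0493

L_X/L_K = (R_X/R_K)²(T_X/T_K)⁴ = (12.0)² × (0.680)⁴ = 30.79.
F_X/F_K = (L_X/L_K)/(d_X/d_K)² = 30.79 / (25.0)² = 0.04926.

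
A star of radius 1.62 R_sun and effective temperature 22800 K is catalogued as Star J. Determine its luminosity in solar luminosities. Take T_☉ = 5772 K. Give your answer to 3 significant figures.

639 solar luminosities

L/L_☉ = (R/R_☉)² (T/T_☉)⁴ = (1.62)² × (22800/5772)⁴
       = 2.624 × (3.950)⁴ = 2.624 × 243.5 = 638.9.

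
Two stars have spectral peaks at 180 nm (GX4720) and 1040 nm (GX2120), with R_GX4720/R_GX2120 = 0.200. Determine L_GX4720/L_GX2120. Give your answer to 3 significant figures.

Wien's law gives T ∝ 1/λ_max, so T_GX4720/T_GX2120 = λ_GX2120/λ_GX4720 = 1040/180 = 5.778.
Then L ∝ R²T⁴ gives L_GX4720/L_GX2120 = (0.200)² × (5.778)⁴ = 0.04000 × 1114 = 44.58.

44.6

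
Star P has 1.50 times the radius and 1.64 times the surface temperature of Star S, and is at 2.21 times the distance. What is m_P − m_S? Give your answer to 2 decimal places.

L_P/L_S = (1.50)²(1.64)⁴ = 16.28.
F_P/F_S = (L_P/L_S)/(d_P/d_S)² = 16.28/4.884 = 3.333.
m_P − m_S = −2.5 log₁₀(3.333) = -1.31.

-1.31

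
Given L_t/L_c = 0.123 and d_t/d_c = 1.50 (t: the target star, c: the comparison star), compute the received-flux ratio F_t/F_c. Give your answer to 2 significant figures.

0.055

F = L/(4πd²), so F_t/F_c = (L_t/L_c) / (d_t/d_c)²
= 0.123 / (1.50)² = 0.123 / 2.250 = 0.05467.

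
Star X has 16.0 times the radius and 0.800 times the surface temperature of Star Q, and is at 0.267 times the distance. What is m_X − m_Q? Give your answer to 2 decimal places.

-7.92

L_X/L_Q = (16.0)²(0.800)⁴ = 104.9.
F_X/F_Q = (L_X/L_Q)/(d_X/d_Q)² = 104.9/0.07129 = 1471.
m_X − m_Q = −2.5 log₁₀(1471) = -7.92.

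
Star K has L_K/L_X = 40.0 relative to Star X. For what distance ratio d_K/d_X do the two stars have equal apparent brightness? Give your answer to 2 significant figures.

6.3

Equal flux requires L_K/d_K² = L_X/d_X², so d_K/d_X = √(L_K/L_X)
= √(40.0) = 6.325.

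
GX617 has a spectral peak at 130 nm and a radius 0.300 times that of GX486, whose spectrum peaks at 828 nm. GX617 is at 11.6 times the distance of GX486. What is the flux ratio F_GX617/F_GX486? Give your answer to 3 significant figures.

1.10

Wien's law: T_GX617/T_GX486 = λ_GX486/λ_GX617 = 828/130 = 6.369.
L_GX617/L_GX486 = (R_GX617/R_GX486)²(T_GX617/T_GX486)⁴ = (0.300)²(6.369)⁴ = 148.1.
F_GX617/F_GX486 = (L_GX617/L_GX486)/(d_GX617/d_GX486)² = 148.1/(11.6)² = 1.101.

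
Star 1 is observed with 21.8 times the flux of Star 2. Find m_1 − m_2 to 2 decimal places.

-3.35

m_1 − m_2 = −2.5 log₁₀(F_1/F_2) = −2.5 log₁₀(21.8) = −2.5 × (1.338) = -3.346.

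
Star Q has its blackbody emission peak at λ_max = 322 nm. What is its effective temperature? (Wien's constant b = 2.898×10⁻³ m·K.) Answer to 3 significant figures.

T = b/λ_max = 2.898×10⁻³ / (322×10⁻⁹) = 9000 K.

9.00×10^3 K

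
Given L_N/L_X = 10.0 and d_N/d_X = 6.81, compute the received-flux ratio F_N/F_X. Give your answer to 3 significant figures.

F = L/(4πd²), so F_N/F_X = (L_N/L_X) / (d_N/d_X)²
= 10.0 / (6.81)² = 10.0 / 46.38 = 0.2156.

0.216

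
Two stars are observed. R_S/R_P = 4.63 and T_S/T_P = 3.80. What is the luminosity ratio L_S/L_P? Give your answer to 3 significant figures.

From the Stefan–Boltzmann law, L ∝ R²T⁴, so
L_S/L_P = (R_S/R_P)² (T_S/T_P)⁴ = (4.63)² × (3.80)⁴ = 21.44 × 208.5 = 4470.

4.47×10^3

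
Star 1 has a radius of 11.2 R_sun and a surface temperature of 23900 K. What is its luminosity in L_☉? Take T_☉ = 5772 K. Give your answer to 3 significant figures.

L/L_☉ = (R/R_☉)² (T/T_☉)⁴ = (11.2)² × (23900/5772)⁴
       = 125.4 × (4.141)⁴ = 125.4 × 294.0 = 3.687×10^4.

3.69×10^4 L_☉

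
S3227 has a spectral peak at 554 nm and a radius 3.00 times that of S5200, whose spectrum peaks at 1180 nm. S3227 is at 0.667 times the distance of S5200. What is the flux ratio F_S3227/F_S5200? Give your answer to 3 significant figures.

416

Wien's law: T_S3227/T_S5200 = λ_S5200/λ_S3227 = 1180/554 = 2.130.
L_S3227/L_S5200 = (R_S3227/R_S5200)²(T_S3227/T_S5200)⁴ = (3.00)²(2.130)⁴ = 185.2.
F_S3227/F_S5200 = (L_S3227/L_S5200)/(d_S3227/d_S5200)² = 185.2/(0.667)² = 416.4.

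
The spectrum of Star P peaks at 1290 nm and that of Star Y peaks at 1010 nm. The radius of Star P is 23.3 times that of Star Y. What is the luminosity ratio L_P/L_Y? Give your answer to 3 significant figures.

Wien's law gives T ∝ 1/λ_max, so T_P/T_Y = λ_Y/λ_P = 1010/1290 = 0.7829.
Then L ∝ R²T⁴ gives L_P/L_Y = (23.3)² × (0.7829)⁴ = 542.9 × 0.3758 = 204.0.

204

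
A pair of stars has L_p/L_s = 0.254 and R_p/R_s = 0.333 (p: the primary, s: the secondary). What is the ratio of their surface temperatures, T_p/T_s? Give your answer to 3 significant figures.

L ∝ R²T⁴ gives T ∝ (L/R²)^(1/4), so
T_p/T_s = (0.254 / 0.333²)^(1/4) = (2.291)^(1/4) = 1.230.

1.23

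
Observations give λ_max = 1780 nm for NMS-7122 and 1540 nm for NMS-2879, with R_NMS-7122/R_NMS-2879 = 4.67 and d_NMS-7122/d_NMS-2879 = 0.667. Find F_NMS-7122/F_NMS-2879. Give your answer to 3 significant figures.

Wien's law: T_NMS-7122/T_NMS-2879 = λ_NMS-2879/λ_NMS-7122 = 1540/1780 = 0.8652.
L_NMS-7122/L_NMS-2879 = (R_NMS-7122/R_NMS-2879)²(T_NMS-7122/T_NMS-2879)⁴ = (4.67)²(0.8652)⁴ = 12.22.
F_NMS-7122/F_NMS-2879 = (L_NMS-7122/L_NMS-2879)/(d_NMS-7122/d_NMS-2879)² = 12.22/(0.667)² = 27.47.

27.5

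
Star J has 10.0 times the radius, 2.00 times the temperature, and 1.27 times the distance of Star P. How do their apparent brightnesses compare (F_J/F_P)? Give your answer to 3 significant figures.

992

L_J/L_P = (R_J/R_P)²(T_J/T_P)⁴ = (10.0)² × (2.00)⁴ = 1600.
F_J/F_P = (L_J/L_P)/(d_J/d_P)² = 1600 / (1.27)² = 992.0.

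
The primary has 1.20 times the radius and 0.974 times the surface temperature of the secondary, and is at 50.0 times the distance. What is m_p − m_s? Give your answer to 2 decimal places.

L_p/L_s = (1.20)²(0.974)⁴ = 1.296.
F_p/F_s = (L_p/L_s)/(d_p/d_s)² = 1.296/2500 = 5.184×10^-4.
m_p − m_s = −2.5 log₁₀(5.184×10^-4) = 8.21.

8.21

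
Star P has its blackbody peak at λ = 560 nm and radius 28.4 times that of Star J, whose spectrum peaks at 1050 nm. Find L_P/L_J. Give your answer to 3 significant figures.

Wien's law gives T ∝ 1/λ_max, so T_P/T_J = λ_J/λ_P = 1050/560 = 1.875.
Then L ∝ R²T⁴ gives L_P/L_J = (28.4)² × (1.875)⁴ = 806.6 × 12.36 = 9969.

9.97×10^3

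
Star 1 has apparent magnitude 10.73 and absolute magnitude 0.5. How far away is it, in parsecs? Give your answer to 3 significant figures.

1.11×10^3 pc

m − M = 5 log₁₀(d/10 pc)
10.73 − (0.5) = 10.23 = 5 log₁₀(d/10)
d = 10 × 10^(10.23/5) = 10 × 10^2.046 = 1112 pc.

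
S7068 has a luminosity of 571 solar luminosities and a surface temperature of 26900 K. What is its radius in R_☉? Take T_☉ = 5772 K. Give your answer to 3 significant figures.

R/R_☉ = √(L/L_☉) / (T/T_☉)² = √(571) / (4.660)²
       = 23.90 / 21.72 = 1.100.

1.10 R_☉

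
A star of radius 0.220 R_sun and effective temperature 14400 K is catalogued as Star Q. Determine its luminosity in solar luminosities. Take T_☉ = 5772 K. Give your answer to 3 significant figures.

L/L_☉ = (R/R_☉)² (T/T_☉)⁴ = (0.220)² × (14400/5772)⁴
       = 0.04840 × (2.495)⁴ = 0.04840 × 38.74 = 1.875.

1.87 solar luminosities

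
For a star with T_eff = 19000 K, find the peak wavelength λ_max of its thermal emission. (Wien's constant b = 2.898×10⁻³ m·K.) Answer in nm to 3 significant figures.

λ_max = b/T = 2.898×10⁻³ / 19000 = 1.53×10^-7 m = 152.5 nm.

153 nm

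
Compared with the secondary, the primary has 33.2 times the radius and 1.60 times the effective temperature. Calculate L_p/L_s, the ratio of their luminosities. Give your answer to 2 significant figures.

7.2×10^3

From the Stefan–Boltzmann law, L ∝ R²T⁴, so
L_p/L_s = (R_p/R_s)² (T_p/T_s)⁴ = (33.2)² × (1.60)⁴ = 1102 × 6.554 = 7224.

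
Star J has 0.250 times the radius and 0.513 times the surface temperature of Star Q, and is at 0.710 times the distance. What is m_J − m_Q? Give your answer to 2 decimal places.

L_J/L_Q = (0.250)²(0.513)⁴ = 0.004329.
F_J/F_Q = (L_J/L_Q)/(d_J/d_Q)² = 0.004329/0.5041 = 0.008587.
m_J − m_Q = −2.5 log₁₀(0.008587) = 5.17.

5.17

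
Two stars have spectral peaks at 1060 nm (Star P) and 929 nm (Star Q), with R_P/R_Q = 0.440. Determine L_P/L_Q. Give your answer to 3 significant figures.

0.114

Wien's law gives T ∝ 1/λ_max, so T_P/T_Q = λ_Q/λ_P = 929/1060 = 0.8764.
Then L ∝ R²T⁴ gives L_P/L_Q = (0.440)² × (0.8764)⁴ = 0.1936 × 0.5900 = 0.1142.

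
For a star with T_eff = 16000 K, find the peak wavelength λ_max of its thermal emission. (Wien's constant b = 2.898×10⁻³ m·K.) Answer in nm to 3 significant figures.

λ_max = b/T = 2.898×10⁻³ / 16000 = 1.81×10^-7 m = 181.1 nm.

181 nm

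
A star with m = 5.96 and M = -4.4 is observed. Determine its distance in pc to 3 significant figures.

m − M = 5 log₁₀(d/10 pc)
5.96 − (-4.4) = 10.36 = 5 log₁₀(d/10)
d = 10 × 10^(10.36/5) = 10 × 10^2.072 = 1180 pc.

1.18×10^3 pc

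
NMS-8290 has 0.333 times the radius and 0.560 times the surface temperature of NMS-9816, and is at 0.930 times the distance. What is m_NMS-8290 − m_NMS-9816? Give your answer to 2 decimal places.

4.75

L_NMS-8290/L_NMS-9816 = (0.333)²(0.560)⁴ = 0.01091.
F_NMS-8290/F_NMS-9816 = (L_NMS-8290/L_NMS-9816)/(d_NMS-8290/d_NMS-9816)² = 0.01091/0.8649 = 0.01261.
m_NMS-8290 − m_NMS-9816 = −2.5 log₁₀(0.01261) = 4.75.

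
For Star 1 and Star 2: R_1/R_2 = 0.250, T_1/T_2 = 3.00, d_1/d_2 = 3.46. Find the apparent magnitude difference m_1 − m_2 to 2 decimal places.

0.93

L_1/L_2 = (0.250)²(3.00)⁴ = 5.062.
F_1/F_2 = (L_1/L_2)/(d_1/d_2)² = 5.062/11.97 = 0.4229.
m_1 − m_2 = −2.5 log₁₀(0.4229) = 0.93.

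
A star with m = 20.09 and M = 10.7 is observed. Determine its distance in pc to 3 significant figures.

755 pc

m − M = 5 log₁₀(d/10 pc)
20.09 − (10.7) = 9.39 = 5 log₁₀(d/10)
d = 10 × 10^(9.39/5) = 10 × 10^1.878 = 755.1 pc.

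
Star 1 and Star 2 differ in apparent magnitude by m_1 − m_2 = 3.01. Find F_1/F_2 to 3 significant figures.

F_1/F_2 = 10^(−(m_1 − m_2)/2.5) = 10^(-3.01/2.5) = 10^-1.204 = 0.06252.

0.0625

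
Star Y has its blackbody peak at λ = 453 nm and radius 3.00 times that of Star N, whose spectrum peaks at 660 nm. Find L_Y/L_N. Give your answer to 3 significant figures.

Wien's law gives T ∝ 1/λ_max, so T_Y/T_N = λ_N/λ_Y = 660/453 = 1.457.
Then L ∝ R²T⁴ gives L_Y/L_N = (3.00)² × (1.457)⁴ = 9.000 × 4.506 = 40.55.

40.6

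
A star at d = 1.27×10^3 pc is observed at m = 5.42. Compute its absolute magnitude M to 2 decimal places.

M = m − 5 log₁₀(d/10 pc) = 5.42 − 5 log₁₀(1.27×10^3/10)
  = 5.42 − 5 × 2.104 = 5.42 − 10.52 = -5.10.

-5.10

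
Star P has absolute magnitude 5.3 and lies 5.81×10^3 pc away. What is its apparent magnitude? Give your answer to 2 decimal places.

m = M + 5 log₁₀(d/10 pc) = 5.3 + 5 log₁₀(5.81×10^3/10)
  = 5.3 + 5 × 2.764 = 5.3 + 13.82 = 19.12.

19.12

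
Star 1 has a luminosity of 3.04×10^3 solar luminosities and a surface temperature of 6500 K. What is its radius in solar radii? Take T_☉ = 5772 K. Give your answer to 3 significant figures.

43.5 solar radii

R/R_☉ = √(L/L_☉) / (T/T_☉)² = √(3.04×10^3) / (1.126)²
       = 55.14 / 1.268 = 43.48.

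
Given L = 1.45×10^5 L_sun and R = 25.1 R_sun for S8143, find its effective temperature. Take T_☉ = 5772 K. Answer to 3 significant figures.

T/T_☉ = (L/L_☉)^(1/4) / (R/R_☉)^(1/2)
T = 5772 × (1.45×10^5)^(1/4) / √(25.1) = 5772 × 19.51 / 5.010 = 2.248×10^4 K.

2.25×10^4 K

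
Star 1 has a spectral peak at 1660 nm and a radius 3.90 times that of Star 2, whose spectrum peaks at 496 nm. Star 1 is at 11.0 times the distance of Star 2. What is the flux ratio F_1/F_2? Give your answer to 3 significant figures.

Wien's law: T_1/T_2 = λ_2/λ_1 = 496/1660 = 0.2988.
L_1/L_2 = (R_1/R_2)²(T_1/T_2)⁴ = (3.90)²(0.2988)⁴ = 0.1212.
F_1/F_2 = (L_1/L_2)/(d_1/d_2)² = 0.1212/(11.0)² = 0.001002.

0.00100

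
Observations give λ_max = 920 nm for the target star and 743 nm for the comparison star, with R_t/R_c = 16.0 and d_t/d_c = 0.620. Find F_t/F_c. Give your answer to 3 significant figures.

283

Wien's law: T_t/T_c = λ_c/λ_t = 743/920 = 0.8076.
L_t/L_c = (R_t/R_c)²(T_t/T_c)⁴ = (16.0)²(0.8076)⁴ = 108.9.
F_t/F_c = (L_t/L_c)/(d_t/d_c)² = 108.9/(0.620)² = 283.3.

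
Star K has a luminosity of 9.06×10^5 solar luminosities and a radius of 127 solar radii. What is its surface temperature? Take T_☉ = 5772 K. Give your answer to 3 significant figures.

1.58×10^4 K

T/T_☉ = (L/L_☉)^(1/4) / (R/R_☉)^(1/2)
T = 5772 × (9.06×10^5)^(1/4) / √(127) = 5772 × 30.85 / 11.27 = 1.580×10^4 K.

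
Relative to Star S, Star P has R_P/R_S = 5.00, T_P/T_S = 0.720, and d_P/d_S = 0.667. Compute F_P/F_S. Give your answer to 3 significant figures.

15.1

L_P/L_S = (R_P/R_S)²(T_P/T_S)⁴ = (5.00)² × (0.720)⁴ = 6.718.
F_P/F_S = (L_P/L_S)/(d_P/d_S)² = 6.718 / (0.667)² = 15.10.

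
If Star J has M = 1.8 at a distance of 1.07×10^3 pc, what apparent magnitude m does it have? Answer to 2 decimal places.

11.95

m = M + 5 log₁₀(d/10 pc) = 1.8 + 5 log₁₀(1.07×10^3/10)
  = 1.8 + 5 × 2.029 = 1.8 + 10.15 = 11.95.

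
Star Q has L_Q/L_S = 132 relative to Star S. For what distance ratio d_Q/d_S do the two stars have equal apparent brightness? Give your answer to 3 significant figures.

11.5

Equal flux requires L_Q/d_Q² = L_S/d_S², so d_Q/d_S = √(L_Q/L_S)
= √(132) = 11.49.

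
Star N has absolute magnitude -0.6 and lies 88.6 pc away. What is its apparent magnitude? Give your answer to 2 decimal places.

m = M + 5 log₁₀(d/10 pc) = -0.6 + 5 log₁₀(88.6/10)
  = -0.6 + 5 × 0.947 = -0.6 + 4.74 = 4.14.

4.14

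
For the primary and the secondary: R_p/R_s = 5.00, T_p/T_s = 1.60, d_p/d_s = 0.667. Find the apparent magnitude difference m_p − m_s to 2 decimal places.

L_p/L_s = (5.00)²(1.60)⁴ = 163.8.
F_p/F_s = (L_p/L_s)/(d_p/d_s)² = 163.8/0.4449 = 368.3.
m_p − m_s = −2.5 log₁₀(368.3) = -6.42.

-6.42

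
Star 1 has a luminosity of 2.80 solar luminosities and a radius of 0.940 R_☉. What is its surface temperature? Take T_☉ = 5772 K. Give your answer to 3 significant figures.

T/T_☉ = (L/L_☉)^(1/4) / (R/R_☉)^(1/2)
T = 5772 × (2.80)^(1/4) / √(0.940) = 5772 × 1.294 / 0.9695 = 7701 K.

7.70×10^3 K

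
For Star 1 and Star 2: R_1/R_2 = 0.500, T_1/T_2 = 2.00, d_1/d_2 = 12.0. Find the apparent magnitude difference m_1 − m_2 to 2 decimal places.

3.89

L_1/L_2 = (0.500)²(2.00)⁴ = 4.000.
F_1/F_2 = (L_1/L_2)/(d_1/d_2)² = 4.000/144.0 = 0.02778.
m_1 − m_2 = −2.5 log₁₀(0.02778) = 3.89.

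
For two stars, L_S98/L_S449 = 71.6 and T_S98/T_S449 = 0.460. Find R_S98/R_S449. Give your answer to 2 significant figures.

40

L ∝ R²T⁴ gives R ∝ √L / T², so
R_S98/R_S449 = √(71.6) / (0.460)² = 8.462 / 0.2116 = 39.99.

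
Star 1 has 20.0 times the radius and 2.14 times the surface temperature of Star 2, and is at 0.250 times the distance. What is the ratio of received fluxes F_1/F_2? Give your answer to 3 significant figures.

1.34×10^5

L_1/L_2 = (R_1/R_2)²(T_1/T_2)⁴ = (20.0)² × (2.14)⁴ = 8389.
F_1/F_2 = (L_1/L_2)/(d_1/d_2)² = 8389 / (0.250)² = 1.342×10^5.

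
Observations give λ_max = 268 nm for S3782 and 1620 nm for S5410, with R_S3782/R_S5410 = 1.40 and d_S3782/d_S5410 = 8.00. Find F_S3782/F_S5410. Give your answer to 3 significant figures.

40.9

Wien's law: T_S3782/T_S5410 = λ_S5410/λ_S3782 = 1620/268 = 6.045.
L_S3782/L_S5410 = (R_S3782/R_S5410)²(T_S3782/T_S5410)⁴ = (1.40)²(6.045)⁴ = 2617.
F_S3782/F_S5410 = (L_S3782/L_S5410)/(d_S3782/d_S5410)² = 2617/(8.00)² = 40.89.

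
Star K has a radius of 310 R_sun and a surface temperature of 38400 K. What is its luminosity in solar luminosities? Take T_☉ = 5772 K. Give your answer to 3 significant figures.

L/L_☉ = (R/R_☉)² (T/T_☉)⁴ = (310)² × (38400/5772)⁴
       = 9.610×10^4 × (6.653)⁴ = 9.610×10^4 × 1959 = 1.883×10^8.

1.88×10^8 solar luminosities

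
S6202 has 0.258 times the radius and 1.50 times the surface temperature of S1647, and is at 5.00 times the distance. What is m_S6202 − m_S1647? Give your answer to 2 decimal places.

4.68

L_S6202/L_S1647 = (0.258)²(1.50)⁴ = 0.3370.
F_S6202/F_S1647 = (L_S6202/L_S1647)/(d_S6202/d_S1647)² = 0.3370/25.00 = 0.01348.
m_S6202 − m_S1647 = −2.5 log₁₀(0.01348) = 4.68.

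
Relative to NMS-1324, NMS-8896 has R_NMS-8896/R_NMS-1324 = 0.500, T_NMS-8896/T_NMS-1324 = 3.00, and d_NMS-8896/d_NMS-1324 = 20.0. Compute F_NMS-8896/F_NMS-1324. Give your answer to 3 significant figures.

L_NMS-8896/L_NMS-1324 = (R_NMS-8896/R_NMS-1324)²(T_NMS-8896/T_NMS-1324)⁴ = (0.500)² × (3.00)⁴ = 20.25.
F_NMS-8896/F_NMS-1324 = (L_NMS-8896/L_NMS-1324)/(d_NMS-8896/d_NMS-1324)² = 20.25 / (20.0)² = 0.05063.

0.0506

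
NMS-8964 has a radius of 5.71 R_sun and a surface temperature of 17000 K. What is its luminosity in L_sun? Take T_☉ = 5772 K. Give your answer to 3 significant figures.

2.45×10^3 L_sun

L/L_☉ = (R/R_☉)² (T/T_☉)⁴ = (5.71)² × (17000/5772)⁴
       = 32.60 × (2.945)⁴ = 32.60 × 75.25 = 2453.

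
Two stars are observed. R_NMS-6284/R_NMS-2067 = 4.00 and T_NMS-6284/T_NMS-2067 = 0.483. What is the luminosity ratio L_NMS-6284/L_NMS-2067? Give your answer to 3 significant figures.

From the Stefan–Boltzmann law, L ∝ R²T⁴, so
L_NMS-6284/L_NMS-2067 = (R_NMS-6284/R_NMS-2067)² (T_NMS-6284/T_NMS-2067)⁴ = (4.00)² × (0.483)⁴ = 16.00 × 0.05442 = 0.8708.

0.871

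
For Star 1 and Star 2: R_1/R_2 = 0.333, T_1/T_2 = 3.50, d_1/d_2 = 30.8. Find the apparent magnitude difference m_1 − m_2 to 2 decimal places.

4.39

L_1/L_2 = (0.333)²(3.50)⁴ = 16.64.
F_1/F_2 = (L_1/L_2)/(d_1/d_2)² = 16.64/948.6 = 0.01754.
m_1 − m_2 = −2.5 log₁₀(0.01754) = 4.39.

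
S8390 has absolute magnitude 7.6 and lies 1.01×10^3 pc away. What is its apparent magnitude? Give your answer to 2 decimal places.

17.62

m = M + 5 log₁₀(d/10 pc) = 7.6 + 5 log₁₀(1.01×10^3/10)
  = 7.6 + 5 × 2.004 = 7.6 + 10.02 = 17.62.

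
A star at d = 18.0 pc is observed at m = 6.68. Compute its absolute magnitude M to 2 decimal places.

M = m − 5 log₁₀(d/10 pc) = 6.68 − 5 log₁₀(18.0/10)
  = 6.68 − 5 × 0.255 = 6.68 − 1.28 = 5.40.

5.40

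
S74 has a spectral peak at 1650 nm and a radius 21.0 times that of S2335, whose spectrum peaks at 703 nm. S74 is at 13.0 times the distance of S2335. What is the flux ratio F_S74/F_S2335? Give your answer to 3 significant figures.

0.0860

Wien's law: T_S74/T_S2335 = λ_S2335/λ_S74 = 703/1650 = 0.4261.
L_S74/L_S2335 = (R_S74/R_S2335)²(T_S74/T_S2335)⁴ = (21.0)²(0.4261)⁴ = 14.53.
F_S74/F_S2335 = (L_S74/L_S2335)/(d_S74/d_S2335)² = 14.53/(13.0)² = 0.08599.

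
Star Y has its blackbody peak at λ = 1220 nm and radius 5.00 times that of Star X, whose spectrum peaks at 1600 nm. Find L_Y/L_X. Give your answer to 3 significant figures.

74.0

Wien's law gives T ∝ 1/λ_max, so T_Y/T_X = λ_X/λ_Y = 1600/1220 = 1.311.
Then L ∝ R²T⁴ gives L_Y/L_X = (5.00)² × (1.311)⁴ = 25.00 × 2.958 = 73.96.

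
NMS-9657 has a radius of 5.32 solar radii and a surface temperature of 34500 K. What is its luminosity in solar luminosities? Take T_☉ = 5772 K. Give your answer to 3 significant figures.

L/L_☉ = (R/R_☉)² (T/T_☉)⁴ = (5.32)² × (34500/5772)⁴
       = 28.30 × (5.977)⁴ = 28.30 × 1276 = 3.612×10^4.

3.61×10^4 solar luminosities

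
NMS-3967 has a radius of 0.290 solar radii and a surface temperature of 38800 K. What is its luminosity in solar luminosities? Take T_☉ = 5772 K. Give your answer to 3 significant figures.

L/L_☉ = (R/R_☉)² (T/T_☉)⁴ = (0.290)² × (38800/5772)⁴
       = 0.08410 × (6.722)⁴ = 0.08410 × 2042 = 171.7.

172 solar luminosities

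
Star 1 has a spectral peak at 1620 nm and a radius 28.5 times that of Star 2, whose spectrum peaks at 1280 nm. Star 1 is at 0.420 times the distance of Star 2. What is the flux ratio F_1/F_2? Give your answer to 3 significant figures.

1.79×10^3

Wien's law: T_1/T_2 = λ_2/λ_1 = 1280/1620 = 0.7901.
L_1/L_2 = (R_1/R_2)²(T_1/T_2)⁴ = (28.5)²(0.7901)⁴ = 316.6.
F_1/F_2 = (L_1/L_2)/(d_1/d_2)² = 316.6/(0.420)² = 1795.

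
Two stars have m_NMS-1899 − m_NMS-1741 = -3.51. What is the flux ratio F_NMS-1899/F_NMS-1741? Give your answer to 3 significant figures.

25.4

F_NMS-1899/F_NMS-1741 = 10^(−(m_NMS-1899 − m_NMS-1741)/2.5) = 10^(3.51/2.5) = 10^1.404 = 25.35.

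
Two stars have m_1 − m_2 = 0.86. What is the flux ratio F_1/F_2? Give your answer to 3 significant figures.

F_1/F_2 = 10^(−(m_1 − m_2)/2.5) = 10^(-0.86/2.5) = 10^-0.344 = 0.4529.

0.453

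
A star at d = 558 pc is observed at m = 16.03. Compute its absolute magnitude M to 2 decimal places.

M = m − 5 log₁₀(d/10 pc) = 16.03 − 5 log₁₀(558/10)
  = 16.03 − 5 × 1.747 = 16.03 − 8.73 = 7.30.

7.30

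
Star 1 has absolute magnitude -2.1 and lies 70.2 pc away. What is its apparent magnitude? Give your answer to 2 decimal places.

2.13

m = M + 5 log₁₀(d/10 pc) = -2.1 + 5 log₁₀(70.2/10)
  = -2.1 + 5 × 0.846 = -2.1 + 4.23 = 2.13.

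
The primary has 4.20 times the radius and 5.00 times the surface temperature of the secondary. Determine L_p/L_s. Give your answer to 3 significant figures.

From the Stefan–Boltzmann law, L ∝ R²T⁴, so
L_p/L_s = (R_p/R_s)² (T_p/T_s)⁴ = (4.20)² × (5.00)⁴ = 17.64 × 625.0 = 1.102×10^4.

1.10×10^4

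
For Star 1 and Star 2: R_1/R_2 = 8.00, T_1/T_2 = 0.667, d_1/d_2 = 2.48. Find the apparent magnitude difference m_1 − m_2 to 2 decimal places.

L_1/L_2 = (8.00)²(0.667)⁴ = 12.67.
F_1/F_2 = (L_1/L_2)/(d_1/d_2)² = 12.67/6.150 = 2.060.
m_1 − m_2 = −2.5 log₁₀(2.060) = -0.78.

-0.78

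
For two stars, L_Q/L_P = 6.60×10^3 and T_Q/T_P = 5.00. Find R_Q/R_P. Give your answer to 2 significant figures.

3.2

L ∝ R²T⁴ gives R ∝ √L / T², so
R_Q/R_P = √(6.60×10^3) / (5.00)² = 81.24 / 25.00 = 3.250.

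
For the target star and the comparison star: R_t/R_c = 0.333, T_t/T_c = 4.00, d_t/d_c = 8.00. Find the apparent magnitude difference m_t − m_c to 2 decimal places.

0.88

L_t/L_c = (0.333)²(4.00)⁴ = 28.39.
F_t/F_c = (L_t/L_c)/(d_t/d_c)² = 28.39/64.00 = 0.4436.
m_t − m_c = −2.5 log₁₀(0.4436) = 0.88.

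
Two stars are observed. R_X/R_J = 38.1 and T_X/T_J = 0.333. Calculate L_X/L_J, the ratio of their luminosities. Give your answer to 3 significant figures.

17.8

From the Stefan–Boltzmann law, L ∝ R²T⁴, so
L_X/L_J = (R_X/R_J)² (T_X/T_J)⁴ = (38.1)² × (0.333)⁴ = 1452 × 0.01230 = 17.85.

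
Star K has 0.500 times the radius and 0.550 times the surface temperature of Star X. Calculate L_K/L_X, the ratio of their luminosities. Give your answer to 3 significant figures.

0.0229

From the Stefan–Boltzmann law, L ∝ R²T⁴, so
L_K/L_X = (R_K/R_X)² (T_K/T_X)⁴ = (0.500)² × (0.550)⁴ = 0.2500 × 0.09151 = 0.02288.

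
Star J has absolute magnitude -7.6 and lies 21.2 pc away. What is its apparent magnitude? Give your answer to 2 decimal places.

-5.97

m = M + 5 log₁₀(d/10 pc) = -7.6 + 5 log₁₀(21.2/10)
  = -7.6 + 5 × 0.326 = -7.6 + 1.63 = -5.97.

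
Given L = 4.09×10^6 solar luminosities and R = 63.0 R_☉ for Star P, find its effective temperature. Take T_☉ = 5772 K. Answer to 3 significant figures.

T/T_☉ = (L/L_☉)^(1/4) / (R/R_☉)^(1/2)
T = 5772 × (4.09×10^6)^(1/4) / √(63.0) = 5772 × 44.97 / 7.937 = 3.270×10^4 K.

3.27×10^4 K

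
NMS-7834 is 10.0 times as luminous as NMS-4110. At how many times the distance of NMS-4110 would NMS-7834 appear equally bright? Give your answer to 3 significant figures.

3.16

Equal flux requires L_NMS-7834/d_NMS-7834² = L_NMS-4110/d_NMS-4110², so d_NMS-7834/d_NMS-4110 = √(L_NMS-7834/L_NMS-4110)
= √(10.0) = 3.162.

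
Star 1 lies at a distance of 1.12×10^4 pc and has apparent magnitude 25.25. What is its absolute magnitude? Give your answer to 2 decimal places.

M = m − 5 log₁₀(d/10 pc) = 25.25 − 5 log₁₀(1.12×10^4/10)
  = 25.25 − 5 × 3.049 = 25.25 − 15.25 = 10.00.

10.00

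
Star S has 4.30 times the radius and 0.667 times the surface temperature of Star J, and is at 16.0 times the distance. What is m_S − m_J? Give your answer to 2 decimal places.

L_S/L_J = (4.30)²(0.667)⁴ = 3.660.
F_S/F_J = (L_S/L_J)/(d_S/d_J)² = 3.660/256.0 = 0.01430.
m_S − m_J = −2.5 log₁₀(0.01430) = 4.61.

4.61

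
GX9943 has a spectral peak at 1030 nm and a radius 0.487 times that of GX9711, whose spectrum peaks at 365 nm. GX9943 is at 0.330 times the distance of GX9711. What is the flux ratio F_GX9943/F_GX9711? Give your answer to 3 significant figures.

Wien's law: T_GX9943/T_GX9711 = λ_GX9711/λ_GX9943 = 365/1030 = 0.3544.
L_GX9943/L_GX9711 = (R_GX9943/R_GX9711)²(T_GX9943/T_GX9711)⁴ = (0.487)²(0.3544)⁴ = 0.003740.
F_GX9943/F_GX9711 = (L_GX9943/L_GX9711)/(d_GX9943/d_GX9711)² = 0.003740/(0.330)² = 0.03434.

0.0343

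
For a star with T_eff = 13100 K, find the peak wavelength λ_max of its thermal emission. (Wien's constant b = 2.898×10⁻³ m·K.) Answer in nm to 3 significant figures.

221 nm

λ_max = b/T = 2.898×10⁻³ / 13100 = 2.21×10^-7 m = 221.2 nm.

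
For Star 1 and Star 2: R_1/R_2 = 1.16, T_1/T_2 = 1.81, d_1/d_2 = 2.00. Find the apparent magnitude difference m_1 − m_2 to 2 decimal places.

L_1/L_2 = (1.16)²(1.81)⁴ = 14.44.
F_1/F_2 = (L_1/L_2)/(d_1/d_2)² = 14.44/4.000 = 3.611.
m_1 − m_2 = −2.5 log₁₀(3.611) = -1.39.

-1.39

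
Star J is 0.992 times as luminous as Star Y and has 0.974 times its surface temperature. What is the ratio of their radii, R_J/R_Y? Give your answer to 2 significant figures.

1.0

L ∝ R²T⁴ gives R ∝ √L / T², so
R_J/R_Y = √(0.992) / (0.974)² = 0.9960 / 0.9487 = 1.050.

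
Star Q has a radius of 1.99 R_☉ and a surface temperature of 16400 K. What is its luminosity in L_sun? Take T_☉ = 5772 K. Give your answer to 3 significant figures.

258 L_sun

L/L_☉ = (R/R_☉)² (T/T_☉)⁴ = (1.99)² × (16400/5772)⁴
       = 3.960 × (2.841)⁴ = 3.960 × 65.17 = 258.1.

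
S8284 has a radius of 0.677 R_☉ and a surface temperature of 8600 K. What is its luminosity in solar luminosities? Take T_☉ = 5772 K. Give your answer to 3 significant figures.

L/L_☉ = (R/R_☉)² (T/T_☉)⁴ = (0.677)² × (8600/5772)⁴
       = 0.4583 × (1.490)⁴ = 0.4583 × 4.928 = 2.259.

2.26 solar luminosities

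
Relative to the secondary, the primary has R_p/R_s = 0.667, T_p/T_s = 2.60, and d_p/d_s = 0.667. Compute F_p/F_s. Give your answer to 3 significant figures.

L_p/L_s = (R_p/R_s)²(T_p/T_s)⁴ = (0.667)² × (2.60)⁴ = 20.33.
F_p/F_s = (L_p/L_s)/(d_p/d_s)² = 20.33 / (0.667)² = 45.70.

45.7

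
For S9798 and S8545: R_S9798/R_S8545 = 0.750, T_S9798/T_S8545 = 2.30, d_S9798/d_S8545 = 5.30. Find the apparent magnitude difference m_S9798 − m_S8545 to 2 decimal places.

0.63

L_S9798/L_S8545 = (0.750)²(2.30)⁴ = 15.74.
F_S9798/F_S8545 = (L_S9798/L_S8545)/(d_S9798/d_S8545)² = 15.74/28.09 = 0.5604.
m_S9798 − m_S8545 = −2.5 log₁₀(0.5604) = 0.63.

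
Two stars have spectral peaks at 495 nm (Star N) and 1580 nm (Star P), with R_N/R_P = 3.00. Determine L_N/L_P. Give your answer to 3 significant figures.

934

Wien's law gives T ∝ 1/λ_max, so T_N/T_P = λ_P/λ_N = 1580/495 = 3.192.
Then L ∝ R²T⁴ gives L_N/L_P = (3.00)² × (3.192)⁴ = 9.000 × 103.8 = 934.2.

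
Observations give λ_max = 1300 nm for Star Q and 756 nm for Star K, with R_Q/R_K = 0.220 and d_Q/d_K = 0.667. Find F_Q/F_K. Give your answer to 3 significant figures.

Wien's law: T_Q/T_K = λ_K/λ_Q = 756/1300 = 0.5815.
L_Q/L_K = (R_Q/R_K)²(T_Q/T_K)⁴ = (0.220)²(0.5815)⁴ = 0.005536.
F_Q/F_K = (L_Q/L_K)/(d_Q/d_K)² = 0.005536/(0.667)² = 0.01244.

0.0124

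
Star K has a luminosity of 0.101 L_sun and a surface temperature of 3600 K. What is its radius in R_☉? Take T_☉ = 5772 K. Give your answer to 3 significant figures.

R/R_☉ = √(L/L_☉) / (T/T_☉)² = √(0.101) / (0.6237)²
       = 0.3178 / 0.3890 = 0.8170.

0.817 R_☉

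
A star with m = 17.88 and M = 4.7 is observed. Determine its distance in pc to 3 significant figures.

4.33×10^3 pc

m − M = 5 log₁₀(d/10 pc)
17.88 − (4.7) = 13.18 = 5 log₁₀(d/10)
d = 10 × 10^(13.18/5) = 10 × 10^2.636 = 4325 pc.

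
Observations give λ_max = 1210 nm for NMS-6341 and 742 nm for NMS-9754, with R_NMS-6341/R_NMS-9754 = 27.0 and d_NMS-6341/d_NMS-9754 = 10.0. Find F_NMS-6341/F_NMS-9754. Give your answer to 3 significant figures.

1.03

Wien's law: T_NMS-6341/T_NMS-9754 = λ_NMS-9754/λ_NMS-6341 = 742/1210 = 0.6132.
L_NMS-6341/L_NMS-9754 = (R_NMS-6341/R_NMS-9754)²(T_NMS-6341/T_NMS-9754)⁴ = (27.0)²(0.6132)⁴ = 103.1.
F_NMS-6341/F_NMS-9754 = (L_NMS-6341/L_NMS-9754)/(d_NMS-6341/d_NMS-9754)² = 103.1/(10.0)² = 1.031.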